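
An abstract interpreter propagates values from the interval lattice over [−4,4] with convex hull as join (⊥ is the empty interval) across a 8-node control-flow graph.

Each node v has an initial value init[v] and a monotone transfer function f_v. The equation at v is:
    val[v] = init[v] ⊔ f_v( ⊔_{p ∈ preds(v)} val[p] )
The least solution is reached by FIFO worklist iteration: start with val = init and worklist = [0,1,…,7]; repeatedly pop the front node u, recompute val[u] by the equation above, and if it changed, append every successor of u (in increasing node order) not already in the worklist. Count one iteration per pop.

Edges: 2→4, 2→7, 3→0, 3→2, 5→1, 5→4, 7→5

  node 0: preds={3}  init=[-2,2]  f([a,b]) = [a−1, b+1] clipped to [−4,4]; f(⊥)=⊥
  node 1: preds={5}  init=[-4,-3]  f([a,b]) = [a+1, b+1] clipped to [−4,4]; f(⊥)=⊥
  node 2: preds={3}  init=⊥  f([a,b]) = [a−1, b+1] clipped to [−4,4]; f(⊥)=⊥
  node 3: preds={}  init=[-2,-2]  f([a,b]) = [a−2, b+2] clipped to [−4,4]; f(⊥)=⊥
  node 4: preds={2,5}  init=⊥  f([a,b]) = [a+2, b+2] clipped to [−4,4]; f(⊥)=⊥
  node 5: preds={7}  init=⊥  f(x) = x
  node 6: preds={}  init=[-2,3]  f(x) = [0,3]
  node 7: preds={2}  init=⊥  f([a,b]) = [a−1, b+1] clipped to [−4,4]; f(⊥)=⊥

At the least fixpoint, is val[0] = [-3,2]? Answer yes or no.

yes

Worklist (11 pops):
  #1 pop 0: in=[-2,-2] → [-3,2] (was [-2,2]); enqueue []
  #2 pop 1: in=⊥ → [-4,-3] (no change)
  #3 pop 2: in=[-2,-2] → [-3,-1] (was ⊥); enqueue []
  #4 pop 3: in=⊥ → [-2,-2] (no change)
  #5 pop 4: in=[-3,-1] → [-1,1] (was ⊥); enqueue []
  #6 pop 5: in=⊥ → ⊥ (no change)
  #7 pop 6: in=⊥ → [-2,3] (no change)
  #8 pop 7: in=[-3,-1] → [-4,0] (was ⊥); enqueue [5]
  #9 pop 5: in=[-4,0] → [-4,0] (was ⊥); enqueue [1,4]
  #10 pop 1: in=[-4,0] → [-4,1] (was [-4,-3]); enqueue []
  #11 pop 4: in=[-4,0] → [-2,2] (was [-1,1]); enqueue []

Fixpoint:
  val[0] = [-3,2]
  val[1] = [-4,1]
  val[2] = [-3,-1]
  val[3] = [-2,-2]
  val[4] = [-2,2]
  val[5] = [-4,0]
  val[6] = [-2,3]
  val[7] = [-4,0]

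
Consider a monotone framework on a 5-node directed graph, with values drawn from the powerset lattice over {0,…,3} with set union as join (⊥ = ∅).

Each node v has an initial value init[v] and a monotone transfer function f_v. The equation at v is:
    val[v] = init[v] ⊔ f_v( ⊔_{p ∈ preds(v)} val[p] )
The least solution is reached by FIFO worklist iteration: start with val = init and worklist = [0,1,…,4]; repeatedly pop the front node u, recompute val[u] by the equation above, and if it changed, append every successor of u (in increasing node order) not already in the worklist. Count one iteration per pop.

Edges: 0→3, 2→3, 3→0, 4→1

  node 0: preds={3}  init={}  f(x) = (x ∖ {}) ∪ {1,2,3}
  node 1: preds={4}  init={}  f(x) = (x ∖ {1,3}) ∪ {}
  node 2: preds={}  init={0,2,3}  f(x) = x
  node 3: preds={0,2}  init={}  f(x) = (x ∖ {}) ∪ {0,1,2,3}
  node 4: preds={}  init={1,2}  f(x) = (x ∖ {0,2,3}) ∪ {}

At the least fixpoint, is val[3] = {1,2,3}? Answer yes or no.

Worklist (7 pops):
  #1 pop 0: in={} → {1,2,3} (was {}); enqueue []
  #2 pop 1: in={1,2} → {2} (was {}); enqueue []
  #3 pop 2: in={} → {0,2,3} (no change)
  #4 pop 3: in={0,1,2,3} → {0,1,2,3} (was {}); enqueue [0]
  #5 pop 4: in={} → {1,2} (no change)
  #6 pop 0: in={0,1,2,3} → {0,1,2,3} (was {1,2,3}); enqueue [3]
  #7 pop 3: in={0,1,2,3} → {0,1,2,3} (no change)

Fixpoint:
  val[0] = {0,1,2,3}
  val[1] = {2}
  val[2] = {0,2,3}
  val[3] = {0,1,2,3}
  val[4] = {1,2}

no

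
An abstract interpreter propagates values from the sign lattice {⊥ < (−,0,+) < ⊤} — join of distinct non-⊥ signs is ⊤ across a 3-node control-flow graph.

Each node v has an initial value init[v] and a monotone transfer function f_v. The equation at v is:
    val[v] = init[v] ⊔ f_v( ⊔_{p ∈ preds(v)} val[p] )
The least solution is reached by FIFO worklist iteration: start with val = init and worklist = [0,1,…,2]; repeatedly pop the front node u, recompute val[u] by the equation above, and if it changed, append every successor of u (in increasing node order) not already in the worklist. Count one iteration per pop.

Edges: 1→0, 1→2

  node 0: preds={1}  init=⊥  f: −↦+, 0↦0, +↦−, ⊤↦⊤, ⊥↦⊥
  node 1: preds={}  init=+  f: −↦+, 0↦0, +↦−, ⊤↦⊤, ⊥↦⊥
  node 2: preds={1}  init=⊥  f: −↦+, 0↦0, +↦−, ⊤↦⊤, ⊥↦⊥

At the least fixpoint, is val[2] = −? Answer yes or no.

Iteration log — 3 steps:
  step 1. node 0  ⊔preds=+  new=−  old=⊥  +wl: 
  step 2. node 1  ⊔preds=⊥  new=+  stable
  step 3. node 2  ⊔preds=+  new=−  old=⊥  +wl: 

Least fixpoint reached:
  node 0: −
  node 1: +
  node 2: −

yes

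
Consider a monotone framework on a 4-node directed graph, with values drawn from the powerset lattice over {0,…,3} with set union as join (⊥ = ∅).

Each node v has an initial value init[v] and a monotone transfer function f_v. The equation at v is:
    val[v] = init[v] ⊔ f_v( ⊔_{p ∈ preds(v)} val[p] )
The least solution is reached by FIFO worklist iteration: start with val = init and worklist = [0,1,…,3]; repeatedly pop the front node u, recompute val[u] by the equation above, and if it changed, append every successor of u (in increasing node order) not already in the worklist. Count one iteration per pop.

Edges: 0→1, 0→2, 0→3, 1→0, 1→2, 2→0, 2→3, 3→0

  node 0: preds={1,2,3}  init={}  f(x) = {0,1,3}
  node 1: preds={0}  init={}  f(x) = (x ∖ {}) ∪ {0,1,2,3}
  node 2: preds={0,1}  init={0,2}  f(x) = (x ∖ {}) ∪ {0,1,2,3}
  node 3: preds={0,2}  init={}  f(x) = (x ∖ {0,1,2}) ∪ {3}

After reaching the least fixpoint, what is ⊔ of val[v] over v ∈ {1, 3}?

{0,1,2,3}

Trace (5 dequeues):
  [1] u=0 | in {0,2} | out {0,1,3} | prev {} | push {}
  [2] u=1 | in {0,1,3} | out {0,1,2,3} | prev {} | push {0}
  [3] u=2 | in {0,1,2,3} | out {0,1,2,3} | prev {0,2} | push {}
  [4] u=3 | in {0,1,2,3} | out {3} | prev {} | push {}
  [5] u=0 | in {0,1,2,3} | out {0,1,3} | ==

Converged values:
  [0] {0,1,3}
  [1] {0,1,2,3}
  [2] {0,1,2,3}
  [3] {3}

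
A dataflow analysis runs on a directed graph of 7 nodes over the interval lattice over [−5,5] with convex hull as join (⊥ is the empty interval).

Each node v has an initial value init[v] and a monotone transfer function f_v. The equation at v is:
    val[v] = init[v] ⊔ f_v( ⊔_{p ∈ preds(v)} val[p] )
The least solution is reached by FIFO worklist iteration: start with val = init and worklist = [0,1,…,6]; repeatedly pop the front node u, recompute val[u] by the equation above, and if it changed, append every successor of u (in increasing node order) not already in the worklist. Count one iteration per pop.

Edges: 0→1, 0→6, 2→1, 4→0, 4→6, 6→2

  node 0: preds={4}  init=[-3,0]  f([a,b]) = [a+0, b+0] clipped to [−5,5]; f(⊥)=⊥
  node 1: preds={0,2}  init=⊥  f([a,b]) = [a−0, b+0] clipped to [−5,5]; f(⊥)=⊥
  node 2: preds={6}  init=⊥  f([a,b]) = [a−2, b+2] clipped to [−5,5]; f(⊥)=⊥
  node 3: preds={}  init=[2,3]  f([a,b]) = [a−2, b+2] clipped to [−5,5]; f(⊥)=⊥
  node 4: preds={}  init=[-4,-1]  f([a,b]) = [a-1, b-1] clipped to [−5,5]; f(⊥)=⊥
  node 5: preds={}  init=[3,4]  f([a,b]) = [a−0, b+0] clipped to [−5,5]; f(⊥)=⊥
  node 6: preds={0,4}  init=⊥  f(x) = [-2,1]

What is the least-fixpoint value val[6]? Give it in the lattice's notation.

Trace (9 dequeues):
  [1] u=0 | in [-4,-1] | out [-4,0] | prev [-3,0] | push {}
  [2] u=1 | in [-4,0] | out [-4,0] | prev ⊥ | push {}
  [3] u=2 | in ⊥ | out ⊥ | ==
  [4] u=3 | in ⊥ | out [2,3] | ==
  [5] u=4 | in ⊥ | out [-4,-1] | ==
  [6] u=5 | in ⊥ | out [3,4] | ==
  [7] u=6 | in [-4,0] | out [-2,1] | prev ⊥ | push {2}
  [8] u=2 | in [-2,1] | out [-4,3] | prev ⊥ | push {1}
  [9] u=1 | in [-4,3] | out [-4,3] | prev [-4,0] | push {}

Converged values:
  [0] [-4,0]
  [1] [-4,3]
  [2] [-4,3]
  [3] [2,3]
  [4] [-4,-1]
  [5] [3,4]
  [6] [-2,1]

[-2,1]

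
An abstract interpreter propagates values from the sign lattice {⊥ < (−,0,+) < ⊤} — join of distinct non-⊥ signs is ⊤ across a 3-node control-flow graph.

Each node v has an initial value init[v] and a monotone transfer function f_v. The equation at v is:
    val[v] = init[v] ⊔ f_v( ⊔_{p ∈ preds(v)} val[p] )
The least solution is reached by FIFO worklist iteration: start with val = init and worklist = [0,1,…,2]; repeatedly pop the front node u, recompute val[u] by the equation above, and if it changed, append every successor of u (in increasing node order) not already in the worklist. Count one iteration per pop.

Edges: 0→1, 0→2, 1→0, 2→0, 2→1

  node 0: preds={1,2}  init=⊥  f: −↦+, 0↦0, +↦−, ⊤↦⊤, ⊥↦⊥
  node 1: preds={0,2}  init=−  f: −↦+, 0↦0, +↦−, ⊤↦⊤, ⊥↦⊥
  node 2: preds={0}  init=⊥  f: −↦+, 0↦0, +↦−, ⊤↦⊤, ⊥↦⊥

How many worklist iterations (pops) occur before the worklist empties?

Worklist (10 pops):
  #1 pop 0: in=− → + (was ⊥); enqueue []
  #2 pop 1: in=+ → − (no change)
  #3 pop 2: in=+ → − (was ⊥); enqueue [0,1]
  #4 pop 0: in=− → + (no change)
  #5 pop 1: in=⊤ → ⊤ (was −); enqueue [0]
  #6 pop 0: in=⊤ → ⊤ (was +); enqueue [1,2]
  #7 pop 1: in=⊤ → ⊤ (no change)
  #8 pop 2: in=⊤ → ⊤ (was −); enqueue [0,1]
  #9 pop 0: in=⊤ → ⊤ (no change)
  #10 pop 1: in=⊤ → ⊤ (no change)

Fixpoint:
  val[0] = ⊤
  val[1] = ⊤
  val[2] = ⊤

10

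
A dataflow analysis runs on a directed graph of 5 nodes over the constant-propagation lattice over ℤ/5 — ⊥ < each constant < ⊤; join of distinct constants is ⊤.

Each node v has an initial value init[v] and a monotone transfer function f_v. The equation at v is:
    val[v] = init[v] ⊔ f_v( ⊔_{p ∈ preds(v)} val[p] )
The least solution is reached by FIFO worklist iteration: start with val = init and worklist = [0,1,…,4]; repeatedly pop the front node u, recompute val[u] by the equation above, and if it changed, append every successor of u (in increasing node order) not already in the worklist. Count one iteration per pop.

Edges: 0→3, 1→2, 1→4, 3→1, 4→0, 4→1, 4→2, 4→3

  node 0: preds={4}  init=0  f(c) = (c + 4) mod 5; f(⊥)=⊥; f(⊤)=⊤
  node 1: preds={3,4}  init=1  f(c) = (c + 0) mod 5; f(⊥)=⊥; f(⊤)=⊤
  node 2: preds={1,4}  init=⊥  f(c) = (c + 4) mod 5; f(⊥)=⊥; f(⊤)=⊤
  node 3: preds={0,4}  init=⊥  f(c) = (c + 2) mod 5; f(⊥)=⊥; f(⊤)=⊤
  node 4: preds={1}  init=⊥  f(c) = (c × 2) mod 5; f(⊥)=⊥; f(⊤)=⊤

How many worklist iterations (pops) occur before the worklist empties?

14

Worklist (14 pops):
  #1 pop 0: in=⊥ → 0 (no change)
  #2 pop 1: in=⊥ → 1 (no change)
  #3 pop 2: in=1 → 0 (was ⊥); enqueue []
  #4 pop 3: in=0 → 2 (was ⊥); enqueue [1]
  #5 pop 4: in=1 → 2 (was ⊥); enqueue [0,2,3]
  #6 pop 1: in=2 → ⊤ (was 1); enqueue [4]
  #7 pop 0: in=2 → ⊤ (was 0); enqueue []
  #8 pop 2: in=⊤ → ⊤ (was 0); enqueue []
  #9 pop 3: in=⊤ → ⊤ (was 2); enqueue [1]
  #10 pop 4: in=⊤ → ⊤ (was 2); enqueue [0,2,3]
  #11 pop 1: in=⊤ → ⊤ (no change)
  #12 pop 0: in=⊤ → ⊤ (no change)
  #13 pop 2: in=⊤ → ⊤ (no change)
  #14 pop 3: in=⊤ → ⊤ (no change)

Fixpoint:
  val[0] = ⊤
  val[1] = ⊤
  val[2] = ⊤
  val[3] = ⊤
  val[4] = ⊤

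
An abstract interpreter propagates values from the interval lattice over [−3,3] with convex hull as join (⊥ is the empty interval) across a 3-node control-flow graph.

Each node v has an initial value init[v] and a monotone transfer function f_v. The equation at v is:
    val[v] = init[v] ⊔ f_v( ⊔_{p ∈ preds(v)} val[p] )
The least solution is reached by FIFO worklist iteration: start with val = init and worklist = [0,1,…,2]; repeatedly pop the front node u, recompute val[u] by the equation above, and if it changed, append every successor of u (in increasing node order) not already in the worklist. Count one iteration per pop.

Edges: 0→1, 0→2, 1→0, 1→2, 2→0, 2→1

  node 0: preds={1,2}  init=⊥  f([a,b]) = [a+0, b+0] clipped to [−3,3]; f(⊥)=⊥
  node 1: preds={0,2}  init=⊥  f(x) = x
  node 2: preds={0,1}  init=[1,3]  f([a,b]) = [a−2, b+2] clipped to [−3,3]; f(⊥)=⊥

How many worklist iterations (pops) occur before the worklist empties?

Iteration log — 10 steps:
  step 1. node 0  ⊔preds=[1,3]  new=[1,3]  old=⊥  +wl: 
  step 2. node 1  ⊔preds=[1,3]  new=[1,3]  old=⊥  +wl: 0
  step 3. node 2  ⊔preds=[1,3]  new=[-1,3]  old=[1,3]  +wl: 1
  step 4. node 0  ⊔preds=[-1,3]  new=[-1,3]  old=[1,3]  +wl: 2
  step 5. node 1  ⊔preds=[-1,3]  new=[-1,3]  old=[1,3]  +wl: 0
  step 6. node 2  ⊔preds=[-1,3]  new=[-3,3]  old=[-1,3]  +wl: 1
  step 7. node 0  ⊔preds=[-3,3]  new=[-3,3]  old=[-1,3]  +wl: 2
  step 8. node 1  ⊔preds=[-3,3]  new=[-3,3]  old=[-1,3]  +wl: 0
  step 9. node 2  ⊔preds=[-3,3]  new=[-3,3]  stable
  step 10. node 0  ⊔preds=[-3,3]  new=[-3,3]  stable

Least fixpoint reached:
  node 0: [-3,3]
  node 1: [-3,3]
  node 2: [-3,3]

10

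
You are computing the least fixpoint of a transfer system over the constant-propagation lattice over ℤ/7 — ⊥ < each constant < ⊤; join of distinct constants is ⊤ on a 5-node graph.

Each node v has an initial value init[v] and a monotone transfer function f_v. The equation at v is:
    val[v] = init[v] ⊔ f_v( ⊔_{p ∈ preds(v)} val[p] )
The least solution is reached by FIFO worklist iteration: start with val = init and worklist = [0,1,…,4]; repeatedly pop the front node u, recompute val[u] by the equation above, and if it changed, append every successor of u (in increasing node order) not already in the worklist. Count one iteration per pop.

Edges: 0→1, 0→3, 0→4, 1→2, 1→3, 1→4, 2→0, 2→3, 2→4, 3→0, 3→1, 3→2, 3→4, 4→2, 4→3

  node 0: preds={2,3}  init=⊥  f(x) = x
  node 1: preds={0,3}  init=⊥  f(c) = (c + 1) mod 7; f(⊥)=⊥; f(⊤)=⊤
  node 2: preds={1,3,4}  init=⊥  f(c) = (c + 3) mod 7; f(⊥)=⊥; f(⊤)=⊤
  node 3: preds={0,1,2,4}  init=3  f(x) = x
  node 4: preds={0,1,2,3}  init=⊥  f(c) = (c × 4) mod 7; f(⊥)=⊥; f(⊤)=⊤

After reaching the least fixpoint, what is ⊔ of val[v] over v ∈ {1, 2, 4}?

Worklist (10 pops):
  #1 pop 0: in=3 → 3 (was ⊥); enqueue []
  #2 pop 1: in=3 → 4 (was ⊥); enqueue []
  #3 pop 2: in=⊤ → ⊤ (was ⊥); enqueue [0]
  #4 pop 3: in=⊤ → ⊤ (was 3); enqueue [1,2]
  #5 pop 4: in=⊤ → ⊤ (was ⊥); enqueue [3]
  #6 pop 0: in=⊤ → ⊤ (was 3); enqueue [4]
  #7 pop 1: in=⊤ → ⊤ (was 4); enqueue []
  #8 pop 2: in=⊤ → ⊤ (no change)
  #9 pop 3: in=⊤ → ⊤ (no change)
  #10 pop 4: in=⊤ → ⊤ (no change)

Fixpoint:
  val[0] = ⊤
  val[1] = ⊤
  val[2] = ⊤
  val[3] = ⊤
  val[4] = ⊤

⊤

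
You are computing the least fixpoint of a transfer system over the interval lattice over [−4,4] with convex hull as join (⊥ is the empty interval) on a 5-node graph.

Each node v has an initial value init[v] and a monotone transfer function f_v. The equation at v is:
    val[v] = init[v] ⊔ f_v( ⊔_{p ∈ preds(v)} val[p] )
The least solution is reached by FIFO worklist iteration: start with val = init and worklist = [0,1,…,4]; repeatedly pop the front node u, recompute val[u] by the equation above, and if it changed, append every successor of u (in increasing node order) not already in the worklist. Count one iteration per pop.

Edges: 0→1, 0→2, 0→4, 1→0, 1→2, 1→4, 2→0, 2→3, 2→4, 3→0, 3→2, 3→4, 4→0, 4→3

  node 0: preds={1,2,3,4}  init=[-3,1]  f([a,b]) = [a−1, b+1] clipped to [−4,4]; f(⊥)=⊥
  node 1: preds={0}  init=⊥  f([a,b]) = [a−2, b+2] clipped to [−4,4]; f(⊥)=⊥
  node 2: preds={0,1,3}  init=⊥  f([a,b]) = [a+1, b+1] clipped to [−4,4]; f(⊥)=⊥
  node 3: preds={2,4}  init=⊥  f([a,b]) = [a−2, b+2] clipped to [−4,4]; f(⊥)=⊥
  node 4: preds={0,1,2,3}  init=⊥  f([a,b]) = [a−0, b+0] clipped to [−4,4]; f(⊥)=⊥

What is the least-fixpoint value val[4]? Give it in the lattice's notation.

[-4,4]

Iteration log — 12 steps:
  step 1. node 0  ⊔preds=⊥  new=[-3,1]  stable
  step 2. node 1  ⊔preds=[-3,1]  new=[-4,3]  old=⊥  +wl: 0
  step 3. node 2  ⊔preds=[-4,3]  new=[-3,4]  old=⊥  +wl: 
  step 4. node 3  ⊔preds=[-3,4]  new=[-4,4]  old=⊥  +wl: 2
  step 5. node 4  ⊔preds=[-4,4]  new=[-4,4]  old=⊥  +wl: 3
  step 6. node 0  ⊔preds=[-4,4]  new=[-4,4]  old=[-3,1]  +wl: 1,4
  step 7. node 2  ⊔preds=[-4,4]  new=[-3,4]  stable
  step 8. node 3  ⊔preds=[-4,4]  new=[-4,4]  stable
  step 9. node 1  ⊔preds=[-4,4]  new=[-4,4]  old=[-4,3]  +wl: 0,2
  step 10. node 4  ⊔preds=[-4,4]  new=[-4,4]  stable
  step 11. node 0  ⊔preds=[-4,4]  new=[-4,4]  stable
  step 12. node 2  ⊔preds=[-4,4]  new=[-3,4]  stable

Least fixpoint reached:
  node 0: [-4,4]
  node 1: [-4,4]
  node 2: [-3,4]
  node 3: [-4,4]
  node 4: [-4,4]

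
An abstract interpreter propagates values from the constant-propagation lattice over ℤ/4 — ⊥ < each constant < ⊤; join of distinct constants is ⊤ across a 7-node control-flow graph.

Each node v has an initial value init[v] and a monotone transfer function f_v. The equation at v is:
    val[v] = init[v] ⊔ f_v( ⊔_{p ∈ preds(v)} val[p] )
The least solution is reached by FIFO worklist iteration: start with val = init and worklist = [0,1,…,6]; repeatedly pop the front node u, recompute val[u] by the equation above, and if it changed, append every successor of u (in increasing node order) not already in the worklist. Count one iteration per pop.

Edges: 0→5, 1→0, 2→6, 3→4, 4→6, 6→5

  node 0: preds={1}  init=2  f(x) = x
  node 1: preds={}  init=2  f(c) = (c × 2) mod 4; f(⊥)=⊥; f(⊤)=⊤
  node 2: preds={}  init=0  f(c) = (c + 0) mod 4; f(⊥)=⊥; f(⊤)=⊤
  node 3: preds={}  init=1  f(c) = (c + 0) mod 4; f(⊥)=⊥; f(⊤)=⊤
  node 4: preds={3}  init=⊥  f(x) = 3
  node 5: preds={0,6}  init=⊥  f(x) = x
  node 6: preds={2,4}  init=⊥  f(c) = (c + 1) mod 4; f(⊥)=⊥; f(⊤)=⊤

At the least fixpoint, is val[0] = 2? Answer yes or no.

Iteration log — 8 steps:
  step 1. node 0  ⊔preds=2  new=2  stable
  step 2. node 1  ⊔preds=⊥  new=2  stable
  step 3. node 2  ⊔preds=⊥  new=0  stable
  step 4. node 3  ⊔preds=⊥  new=1  stable
  step 5. node 4  ⊔preds=1  new=3  old=⊥  +wl: 
  step 6. node 5  ⊔preds=2  new=2  old=⊥  +wl: 
  step 7. node 6  ⊔preds=⊤  new=⊤  old=⊥  +wl: 5
  step 8. node 5  ⊔preds=⊤  new=⊤  old=2  +wl: 

Least fixpoint reached:
  node 0: 2
  node 1: 2
  node 2: 0
  node 3: 1
  node 4: 3
  node 5: ⊤
  node 6: ⊤

yes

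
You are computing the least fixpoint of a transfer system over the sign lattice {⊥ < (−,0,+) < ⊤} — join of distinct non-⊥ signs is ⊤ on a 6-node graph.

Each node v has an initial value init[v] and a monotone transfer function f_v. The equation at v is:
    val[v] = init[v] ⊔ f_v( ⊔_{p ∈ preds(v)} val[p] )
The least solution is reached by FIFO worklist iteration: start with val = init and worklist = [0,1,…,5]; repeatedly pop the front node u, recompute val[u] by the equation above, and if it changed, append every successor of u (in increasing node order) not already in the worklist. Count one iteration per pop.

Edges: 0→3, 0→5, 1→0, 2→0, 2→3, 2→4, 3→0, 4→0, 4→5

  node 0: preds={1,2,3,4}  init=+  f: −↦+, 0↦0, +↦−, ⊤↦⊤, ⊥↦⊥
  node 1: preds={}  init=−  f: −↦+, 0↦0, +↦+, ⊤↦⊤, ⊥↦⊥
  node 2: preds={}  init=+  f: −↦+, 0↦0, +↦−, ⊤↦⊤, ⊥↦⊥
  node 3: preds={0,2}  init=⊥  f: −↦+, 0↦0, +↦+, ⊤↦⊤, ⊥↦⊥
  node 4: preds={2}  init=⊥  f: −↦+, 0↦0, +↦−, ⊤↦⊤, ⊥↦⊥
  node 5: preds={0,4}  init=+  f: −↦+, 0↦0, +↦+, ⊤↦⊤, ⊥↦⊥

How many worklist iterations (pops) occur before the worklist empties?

7

Worklist (7 pops):
  #1 pop 0: in=⊤ → ⊤ (was +); enqueue []
  #2 pop 1: in=⊥ → − (no change)
  #3 pop 2: in=⊥ → + (no change)
  #4 pop 3: in=⊤ → ⊤ (was ⊥); enqueue [0]
  #5 pop 4: in=+ → − (was ⊥); enqueue []
  #6 pop 5: in=⊤ → ⊤ (was +); enqueue []
  #7 pop 0: in=⊤ → ⊤ (no change)

Fixpoint:
  val[0] = ⊤
  val[1] = −
  val[2] = +
  val[3] = ⊤
  val[4] = −
  val[5] = ⊤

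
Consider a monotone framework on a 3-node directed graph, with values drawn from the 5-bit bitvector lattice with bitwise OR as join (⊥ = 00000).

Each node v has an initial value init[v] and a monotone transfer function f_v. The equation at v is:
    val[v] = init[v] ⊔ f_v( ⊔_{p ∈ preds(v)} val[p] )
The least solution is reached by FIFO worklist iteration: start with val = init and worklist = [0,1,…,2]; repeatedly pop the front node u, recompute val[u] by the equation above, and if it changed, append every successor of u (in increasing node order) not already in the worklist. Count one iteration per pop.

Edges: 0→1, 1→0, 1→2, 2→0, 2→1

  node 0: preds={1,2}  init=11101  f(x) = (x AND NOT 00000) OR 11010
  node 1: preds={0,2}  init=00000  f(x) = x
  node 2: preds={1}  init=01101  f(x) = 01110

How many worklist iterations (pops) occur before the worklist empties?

5

Iteration log — 5 steps:
  step 1. node 0  ⊔preds=01101  new=11111  old=11101  +wl: 
  step 2. node 1  ⊔preds=11111  new=11111  old=00000  +wl: 0
  step 3. node 2  ⊔preds=11111  new=01111  old=01101  +wl: 1
  step 4. node 0  ⊔preds=11111  new=11111  stable
  step 5. node 1  ⊔preds=11111  new=11111  stable

Least fixpoint reached:
  node 0: 11111
  node 1: 11111
  node 2: 01111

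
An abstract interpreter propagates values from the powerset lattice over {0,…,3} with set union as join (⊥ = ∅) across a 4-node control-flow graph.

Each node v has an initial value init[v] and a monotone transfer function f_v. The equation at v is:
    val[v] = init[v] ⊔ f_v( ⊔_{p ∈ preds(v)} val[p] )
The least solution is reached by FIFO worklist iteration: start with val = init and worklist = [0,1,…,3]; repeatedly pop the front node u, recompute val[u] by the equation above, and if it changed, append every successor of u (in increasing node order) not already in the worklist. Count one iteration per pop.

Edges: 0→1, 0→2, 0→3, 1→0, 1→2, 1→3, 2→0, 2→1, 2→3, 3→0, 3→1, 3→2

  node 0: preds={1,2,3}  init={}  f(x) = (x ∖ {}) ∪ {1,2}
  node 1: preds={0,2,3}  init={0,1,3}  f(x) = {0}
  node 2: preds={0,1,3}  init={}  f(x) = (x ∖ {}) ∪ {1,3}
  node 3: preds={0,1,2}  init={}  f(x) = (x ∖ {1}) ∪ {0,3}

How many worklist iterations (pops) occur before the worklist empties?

7

Iteration log — 7 steps:
  step 1. node 0  ⊔preds={0,1,3}  new={0,1,2,3}  old={}  +wl: 
  step 2. node 1  ⊔preds={0,1,2,3}  new={0,1,3}  stable
  step 3. node 2  ⊔preds={0,1,2,3}  new={0,1,2,3}  old={}  +wl: 0,1
  step 4. node 3  ⊔preds={0,1,2,3}  new={0,2,3}  old={}  +wl: 2
  step 5. node 0  ⊔preds={0,1,2,3}  new={0,1,2,3}  stable
  step 6. node 1  ⊔preds={0,1,2,3}  new={0,1,3}  stable
  step 7. node 2  ⊔preds={0,1,2,3}  new={0,1,2,3}  stable

Least fixpoint reached:
  node 0: {0,1,2,3}
  node 1: {0,1,3}
  node 2: {0,1,2,3}
  node 3: {0,2,3}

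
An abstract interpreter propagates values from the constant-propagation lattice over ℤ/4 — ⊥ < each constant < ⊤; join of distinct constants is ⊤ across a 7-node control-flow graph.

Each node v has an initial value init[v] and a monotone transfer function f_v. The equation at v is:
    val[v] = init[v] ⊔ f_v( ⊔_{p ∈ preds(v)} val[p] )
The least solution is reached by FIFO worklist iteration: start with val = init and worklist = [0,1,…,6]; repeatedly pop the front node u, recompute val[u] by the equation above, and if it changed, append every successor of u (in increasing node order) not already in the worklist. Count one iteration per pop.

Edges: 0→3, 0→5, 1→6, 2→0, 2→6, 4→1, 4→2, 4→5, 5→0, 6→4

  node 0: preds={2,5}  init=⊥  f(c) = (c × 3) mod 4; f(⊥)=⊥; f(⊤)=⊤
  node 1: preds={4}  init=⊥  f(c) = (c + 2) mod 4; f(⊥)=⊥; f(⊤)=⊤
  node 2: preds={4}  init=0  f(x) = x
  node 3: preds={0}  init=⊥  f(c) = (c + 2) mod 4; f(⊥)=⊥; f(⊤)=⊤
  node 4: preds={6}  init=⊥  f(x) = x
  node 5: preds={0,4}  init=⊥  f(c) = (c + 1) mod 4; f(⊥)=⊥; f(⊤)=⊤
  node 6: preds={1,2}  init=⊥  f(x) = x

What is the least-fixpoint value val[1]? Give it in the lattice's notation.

Worklist (21 pops):
  #1 pop 0: in=0 → 0 (was ⊥); enqueue []
  #2 pop 1: in=⊥ → ⊥ (no change)
  #3 pop 2: in=⊥ → 0 (no change)
  #4 pop 3: in=0 → 2 (was ⊥); enqueue []
  #5 pop 4: in=⊥ → ⊥ (no change)
  #6 pop 5: in=0 → 1 (was ⊥); enqueue [0]
  #7 pop 6: in=0 → 0 (was ⊥); enqueue [4]
  #8 pop 0: in=⊤ → ⊤ (was 0); enqueue [3,5]
  #9 pop 4: in=0 → 0 (was ⊥); enqueue [1,2]
  #10 pop 3: in=⊤ → ⊤ (was 2); enqueue []
  #11 pop 5: in=⊤ → ⊤ (was 1); enqueue [0]
  #12 pop 1: in=0 → 2 (was ⊥); enqueue [6]
  #13 pop 2: in=0 → 0 (no change)
  #14 pop 0: in=⊤ → ⊤ (no change)
  #15 pop 6: in=⊤ → ⊤ (was 0); enqueue [4]
  #16 pop 4: in=⊤ → ⊤ (was 0); enqueue [1,2,5]
  #17 pop 1: in=⊤ → ⊤ (was 2); enqueue [6]
  #18 pop 2: in=⊤ → ⊤ (was 0); enqueue [0]
  #19 pop 5: in=⊤ → ⊤ (no change)
  #20 pop 6: in=⊤ → ⊤ (no change)
  #21 pop 0: in=⊤ → ⊤ (no change)

Fixpoint:
  val[0] = ⊤
  val[1] = ⊤
  val[2] = ⊤
  val[3] = ⊤
  val[4] = ⊤
  val[5] = ⊤
  val[6] = ⊤

⊤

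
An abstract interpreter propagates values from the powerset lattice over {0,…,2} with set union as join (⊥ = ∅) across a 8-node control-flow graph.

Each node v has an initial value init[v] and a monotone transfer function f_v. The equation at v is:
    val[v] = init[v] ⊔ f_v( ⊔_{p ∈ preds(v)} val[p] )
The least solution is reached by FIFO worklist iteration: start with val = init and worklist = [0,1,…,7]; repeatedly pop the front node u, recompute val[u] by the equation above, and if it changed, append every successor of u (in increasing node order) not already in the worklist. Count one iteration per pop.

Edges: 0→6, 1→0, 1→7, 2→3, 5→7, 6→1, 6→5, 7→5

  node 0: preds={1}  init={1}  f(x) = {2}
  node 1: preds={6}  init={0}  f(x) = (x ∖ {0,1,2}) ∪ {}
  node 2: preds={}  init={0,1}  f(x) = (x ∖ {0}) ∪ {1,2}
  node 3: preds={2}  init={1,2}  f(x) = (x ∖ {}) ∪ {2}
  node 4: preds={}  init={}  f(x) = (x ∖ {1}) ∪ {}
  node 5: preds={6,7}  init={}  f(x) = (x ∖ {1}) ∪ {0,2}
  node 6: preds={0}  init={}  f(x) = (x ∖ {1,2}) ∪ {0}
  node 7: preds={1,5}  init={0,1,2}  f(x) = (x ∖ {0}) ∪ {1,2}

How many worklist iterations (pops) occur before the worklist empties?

Worklist (10 pops):
  #1 pop 0: in={0} → {1,2} (was {1}); enqueue []
  #2 pop 1: in={} → {0} (no change)
  #3 pop 2: in={} → {0,1,2} (was {0,1}); enqueue []
  #4 pop 3: in={0,1,2} → {0,1,2} (was {1,2}); enqueue []
  #5 pop 4: in={} → {} (no change)
  #6 pop 5: in={0,1,2} → {0,2} (was {}); enqueue []
  #7 pop 6: in={1,2} → {0} (was {}); enqueue [1,5]
  #8 pop 7: in={0,2} → {0,1,2} (no change)
  #9 pop 1: in={0} → {0} (no change)
  #10 pop 5: in={0,1,2} → {0,2} (no change)

Fixpoint:
  val[0] = {1,2}
  val[1] = {0}
  val[2] = {0,1,2}
  val[3] = {0,1,2}
  val[4] = {}
  val[5] = {0,2}
  val[6] = {0}
  val[7] = {0,1,2}

10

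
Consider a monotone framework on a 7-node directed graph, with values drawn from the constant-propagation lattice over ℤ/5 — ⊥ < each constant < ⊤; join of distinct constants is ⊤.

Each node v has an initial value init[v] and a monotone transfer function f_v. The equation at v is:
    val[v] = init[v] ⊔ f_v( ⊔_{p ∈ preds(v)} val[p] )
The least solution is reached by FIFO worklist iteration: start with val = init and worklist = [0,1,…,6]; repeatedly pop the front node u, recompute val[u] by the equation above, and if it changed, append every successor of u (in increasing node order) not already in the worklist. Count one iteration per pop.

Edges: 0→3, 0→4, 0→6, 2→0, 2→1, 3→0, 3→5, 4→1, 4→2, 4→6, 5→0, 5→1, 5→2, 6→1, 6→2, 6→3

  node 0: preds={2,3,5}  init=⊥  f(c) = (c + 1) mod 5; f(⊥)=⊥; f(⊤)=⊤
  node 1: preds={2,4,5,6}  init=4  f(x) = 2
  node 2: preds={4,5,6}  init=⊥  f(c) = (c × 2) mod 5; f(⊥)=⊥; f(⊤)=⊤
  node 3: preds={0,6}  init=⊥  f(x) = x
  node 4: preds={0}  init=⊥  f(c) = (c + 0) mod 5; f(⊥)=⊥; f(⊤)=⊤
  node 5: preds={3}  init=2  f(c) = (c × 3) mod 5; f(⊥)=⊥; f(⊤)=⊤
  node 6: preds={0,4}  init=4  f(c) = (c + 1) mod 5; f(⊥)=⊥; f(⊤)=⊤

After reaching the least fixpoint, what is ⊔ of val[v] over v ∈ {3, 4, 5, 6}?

⊤

Worklist (16 pops):
  #1 pop 0: in=2 → 3 (was ⊥); enqueue []
  #2 pop 1: in=⊤ → ⊤ (was 4); enqueue []
  #3 pop 2: in=⊤ → ⊤ (was ⊥); enqueue [0,1]
  #4 pop 3: in=⊤ → ⊤ (was ⊥); enqueue []
  #5 pop 4: in=3 → 3 (was ⊥); enqueue [2]
  #6 pop 5: in=⊤ → ⊤ (was 2); enqueue []
  #7 pop 6: in=3 → 4 (no change)
  #8 pop 0: in=⊤ → ⊤ (was 3); enqueue [3,4,6]
  #9 pop 1: in=⊤ → ⊤ (no change)
  #10 pop 2: in=⊤ → ⊤ (no change)
  #11 pop 3: in=⊤ → ⊤ (no change)
  #12 pop 4: in=⊤ → ⊤ (was 3); enqueue [1,2]
  #13 pop 6: in=⊤ → ⊤ (was 4); enqueue [3]
  #14 pop 1: in=⊤ → ⊤ (no change)
  #15 pop 2: in=⊤ → ⊤ (no change)
  #16 pop 3: in=⊤ → ⊤ (no change)

Fixpoint:
  val[0] = ⊤
  val[1] = ⊤
  val[2] = ⊤
  val[3] = ⊤
  val[4] = ⊤
  val[5] = ⊤
  val[6] = ⊤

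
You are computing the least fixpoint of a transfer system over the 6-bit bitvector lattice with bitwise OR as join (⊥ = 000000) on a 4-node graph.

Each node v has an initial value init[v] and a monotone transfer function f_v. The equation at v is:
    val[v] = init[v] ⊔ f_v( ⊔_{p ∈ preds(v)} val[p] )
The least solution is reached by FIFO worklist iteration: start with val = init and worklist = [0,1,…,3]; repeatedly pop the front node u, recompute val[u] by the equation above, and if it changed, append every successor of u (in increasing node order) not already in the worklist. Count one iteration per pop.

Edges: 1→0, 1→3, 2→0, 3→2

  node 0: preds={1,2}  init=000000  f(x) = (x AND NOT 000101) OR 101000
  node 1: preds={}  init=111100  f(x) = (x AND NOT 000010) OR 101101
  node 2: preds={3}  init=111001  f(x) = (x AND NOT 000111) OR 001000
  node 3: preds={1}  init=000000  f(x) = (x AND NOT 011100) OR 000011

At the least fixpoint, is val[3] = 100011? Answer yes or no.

Trace (6 dequeues):
  [1] u=0 | in 111101 | out 111000 | prev 000000 | push {}
  [2] u=1 | in 000000 | out 111101 | prev 111100 | push {0}
  [3] u=2 | in 000000 | out 111001 | ==
  [4] u=3 | in 111101 | out 100011 | prev 000000 | push {2}
  [5] u=0 | in 111101 | out 111000 | ==
  [6] u=2 | in 100011 | out 111001 | ==

Converged values:
  [0] 111000
  [1] 111101
  [2] 111001
  [3] 100011

yes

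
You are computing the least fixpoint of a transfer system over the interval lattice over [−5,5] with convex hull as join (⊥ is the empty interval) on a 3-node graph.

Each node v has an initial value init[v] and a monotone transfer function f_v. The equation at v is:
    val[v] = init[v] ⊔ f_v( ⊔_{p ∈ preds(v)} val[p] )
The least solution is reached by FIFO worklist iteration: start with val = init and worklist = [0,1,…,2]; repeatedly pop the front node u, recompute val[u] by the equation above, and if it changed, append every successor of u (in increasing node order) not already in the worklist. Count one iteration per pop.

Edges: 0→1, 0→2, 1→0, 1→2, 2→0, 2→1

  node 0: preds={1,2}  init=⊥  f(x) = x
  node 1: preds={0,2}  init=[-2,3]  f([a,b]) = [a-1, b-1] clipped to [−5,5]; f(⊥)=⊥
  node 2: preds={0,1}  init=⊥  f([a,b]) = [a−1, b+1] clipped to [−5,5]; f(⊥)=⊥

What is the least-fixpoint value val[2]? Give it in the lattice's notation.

[-5,5]

Iteration log — 10 steps:
  step 1. node 0  ⊔preds=[-2,3]  new=[-2,3]  old=⊥  +wl: 
  step 2. node 1  ⊔preds=[-2,3]  new=[-3,3]  old=[-2,3]  +wl: 0
  step 3. node 2  ⊔preds=[-3,3]  new=[-4,4]  old=⊥  +wl: 1
  step 4. node 0  ⊔preds=[-4,4]  new=[-4,4]  old=[-2,3]  +wl: 2
  step 5. node 1  ⊔preds=[-4,4]  new=[-5,3]  old=[-3,3]  +wl: 0
  step 6. node 2  ⊔preds=[-5,4]  new=[-5,5]  old=[-4,4]  +wl: 1
  step 7. node 0  ⊔preds=[-5,5]  new=[-5,5]  old=[-4,4]  +wl: 2
  step 8. node 1  ⊔preds=[-5,5]  new=[-5,4]  old=[-5,3]  +wl: 0
  step 9. node 2  ⊔preds=[-5,5]  new=[-5,5]  stable
  step 10. node 0  ⊔preds=[-5,5]  new=[-5,5]  stable

Least fixpoint reached:
  node 0: [-5,5]
  node 1: [-5,4]
  node 2: [-5,5]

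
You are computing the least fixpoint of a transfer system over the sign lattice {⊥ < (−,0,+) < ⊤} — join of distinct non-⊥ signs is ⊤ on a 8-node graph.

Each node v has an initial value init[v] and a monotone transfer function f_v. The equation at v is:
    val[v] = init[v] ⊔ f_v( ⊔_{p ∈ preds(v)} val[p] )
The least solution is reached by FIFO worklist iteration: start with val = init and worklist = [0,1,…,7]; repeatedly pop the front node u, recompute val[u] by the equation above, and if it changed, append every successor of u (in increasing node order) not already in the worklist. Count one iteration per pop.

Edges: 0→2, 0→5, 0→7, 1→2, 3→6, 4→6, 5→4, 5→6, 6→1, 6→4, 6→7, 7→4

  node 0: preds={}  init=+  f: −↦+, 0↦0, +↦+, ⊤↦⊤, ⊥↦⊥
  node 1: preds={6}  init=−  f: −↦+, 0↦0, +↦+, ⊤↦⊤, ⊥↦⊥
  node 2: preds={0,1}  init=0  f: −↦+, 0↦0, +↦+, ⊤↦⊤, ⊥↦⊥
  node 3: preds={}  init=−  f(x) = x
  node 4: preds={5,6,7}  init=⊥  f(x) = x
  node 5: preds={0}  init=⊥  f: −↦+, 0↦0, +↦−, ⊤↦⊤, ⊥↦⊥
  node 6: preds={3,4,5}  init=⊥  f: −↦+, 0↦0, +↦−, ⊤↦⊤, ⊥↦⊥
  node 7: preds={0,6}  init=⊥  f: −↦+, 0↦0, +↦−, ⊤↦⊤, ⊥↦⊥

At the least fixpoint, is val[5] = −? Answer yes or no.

yes

Trace (16 dequeues):
  [1] u=0 | in ⊥ | out + | ==
  [2] u=1 | in ⊥ | out − | ==
  [3] u=2 | in ⊤ | out ⊤ | prev 0 | push {}
  [4] u=3 | in ⊥ | out − | ==
  [5] u=4 | in ⊥ | out ⊥ | ==
  [6] u=5 | in + | out − | prev ⊥ | push {4}
  [7] u=6 | in − | out + | prev ⊥ | push {1}
  [8] u=7 | in + | out − | prev ⊥ | push {}
  [9] u=4 | in ⊤ | out ⊤ | prev ⊥ | push {6}
  [10] u=1 | in + | out ⊤ | prev − | push {2}
  [11] u=6 | in ⊤ | out ⊤ | prev + | push {1,4,7}
  [12] u=2 | in ⊤ | out ⊤ | ==
  [13] u=1 | in ⊤ | out ⊤ | ==
  [14] u=4 | in ⊤ | out ⊤ | ==
  [15] u=7 | in ⊤ | out ⊤ | prev − | push {4}
  [16] u=4 | in ⊤ | out ⊤ | ==

Converged values:
  [0] +
  [1] ⊤
  [2] ⊤
  [3] −
  [4] ⊤
  [5] −
  [6] ⊤
  [7] ⊤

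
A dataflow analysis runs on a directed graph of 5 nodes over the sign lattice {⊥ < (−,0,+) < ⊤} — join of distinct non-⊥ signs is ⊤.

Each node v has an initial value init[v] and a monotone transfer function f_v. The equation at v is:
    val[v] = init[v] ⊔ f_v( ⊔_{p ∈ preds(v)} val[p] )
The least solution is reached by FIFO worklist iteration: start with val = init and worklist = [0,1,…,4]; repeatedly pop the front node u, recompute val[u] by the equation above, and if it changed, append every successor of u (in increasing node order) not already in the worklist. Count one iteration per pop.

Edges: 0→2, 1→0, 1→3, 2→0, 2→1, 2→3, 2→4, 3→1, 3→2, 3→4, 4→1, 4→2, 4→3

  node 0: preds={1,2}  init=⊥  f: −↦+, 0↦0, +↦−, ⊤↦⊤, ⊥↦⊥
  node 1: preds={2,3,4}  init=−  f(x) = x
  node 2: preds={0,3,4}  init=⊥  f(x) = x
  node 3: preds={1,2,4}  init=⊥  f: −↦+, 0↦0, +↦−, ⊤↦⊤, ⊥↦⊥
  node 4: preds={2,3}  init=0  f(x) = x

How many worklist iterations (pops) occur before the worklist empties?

Trace (9 dequeues):
  [1] u=0 | in − | out + | prev ⊥ | push {}
  [2] u=1 | in 0 | out ⊤ | prev − | push {0}
  [3] u=2 | in ⊤ | out ⊤ | prev ⊥ | push {1}
  [4] u=3 | in ⊤ | out ⊤ | prev ⊥ | push {2}
  [5] u=4 | in ⊤ | out ⊤ | prev 0 | push {3}
  [6] u=0 | in ⊤ | out ⊤ | prev + | push {}
  [7] u=1 | in ⊤ | out ⊤ | ==
  [8] u=2 | in ⊤ | out ⊤ | ==
  [9] u=3 | in ⊤ | out ⊤ | ==

Converged values:
  [0] ⊤
  [1] ⊤
  [2] ⊤
  [3] ⊤
  [4] ⊤

9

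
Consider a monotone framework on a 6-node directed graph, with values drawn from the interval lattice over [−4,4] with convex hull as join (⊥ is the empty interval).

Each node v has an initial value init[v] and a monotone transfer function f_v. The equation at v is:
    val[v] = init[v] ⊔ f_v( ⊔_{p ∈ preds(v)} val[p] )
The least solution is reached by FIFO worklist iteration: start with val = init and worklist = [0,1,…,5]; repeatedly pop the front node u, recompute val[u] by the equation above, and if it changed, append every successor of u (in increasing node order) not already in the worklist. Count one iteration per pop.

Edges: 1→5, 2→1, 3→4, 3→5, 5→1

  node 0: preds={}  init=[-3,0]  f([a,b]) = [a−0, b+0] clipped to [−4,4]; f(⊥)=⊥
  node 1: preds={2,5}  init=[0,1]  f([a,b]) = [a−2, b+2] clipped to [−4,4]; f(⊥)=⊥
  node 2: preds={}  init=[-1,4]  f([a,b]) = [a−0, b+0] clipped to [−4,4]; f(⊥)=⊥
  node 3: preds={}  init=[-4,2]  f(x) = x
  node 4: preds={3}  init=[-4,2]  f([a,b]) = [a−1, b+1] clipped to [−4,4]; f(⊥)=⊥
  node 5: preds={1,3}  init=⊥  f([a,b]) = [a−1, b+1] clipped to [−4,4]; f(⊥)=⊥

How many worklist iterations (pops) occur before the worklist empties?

8

Iteration log — 8 steps:
  step 1. node 0  ⊔preds=⊥  new=[-3,0]  stable
  step 2. node 1  ⊔preds=[-1,4]  new=[-3,4]  old=[0,1]  +wl: 
  step 3. node 2  ⊔preds=⊥  new=[-1,4]  stable
  step 4. node 3  ⊔preds=⊥  new=[-4,2]  stable
  step 5. node 4  ⊔preds=[-4,2]  new=[-4,3]  old=[-4,2]  +wl: 
  step 6. node 5  ⊔preds=[-4,4]  new=[-4,4]  old=⊥  +wl: 1
  step 7. node 1  ⊔preds=[-4,4]  new=[-4,4]  old=[-3,4]  +wl: 5
  step 8. node 5  ⊔preds=[-4,4]  new=[-4,4]  stable

Least fixpoint reached:
  node 0: [-3,0]
  node 1: [-4,4]
  node 2: [-1,4]
  node 3: [-4,2]
  node 4: [-4,3]
  node 5: [-4,4]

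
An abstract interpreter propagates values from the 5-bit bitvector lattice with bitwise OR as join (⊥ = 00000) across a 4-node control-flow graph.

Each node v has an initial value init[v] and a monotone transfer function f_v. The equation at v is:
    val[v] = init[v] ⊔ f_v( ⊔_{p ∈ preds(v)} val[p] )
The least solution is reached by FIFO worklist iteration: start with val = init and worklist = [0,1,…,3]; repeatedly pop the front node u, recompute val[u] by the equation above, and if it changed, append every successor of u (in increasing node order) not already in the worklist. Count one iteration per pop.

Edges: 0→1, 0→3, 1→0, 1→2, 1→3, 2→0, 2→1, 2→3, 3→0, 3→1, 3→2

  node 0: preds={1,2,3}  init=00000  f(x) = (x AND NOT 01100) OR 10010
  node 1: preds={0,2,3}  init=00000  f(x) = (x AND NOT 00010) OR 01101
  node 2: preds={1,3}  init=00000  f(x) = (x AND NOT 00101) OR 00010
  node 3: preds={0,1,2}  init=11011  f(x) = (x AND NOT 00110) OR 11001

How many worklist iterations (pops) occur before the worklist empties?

Trace (6 dequeues):
  [1] u=0 | in 11011 | out 10011 | prev 00000 | push {}
  [2] u=1 | in 11011 | out 11101 | prev 00000 | push {0}
  [3] u=2 | in 11111 | out 11010 | prev 00000 | push {1}
  [4] u=3 | in 11111 | out 11011 | ==
  [5] u=0 | in 11111 | out 10011 | ==
  [6] u=1 | in 11011 | out 11101 | ==

Converged values:
  [0] 10011
  [1] 11101
  [2] 11010
  [3] 11011

6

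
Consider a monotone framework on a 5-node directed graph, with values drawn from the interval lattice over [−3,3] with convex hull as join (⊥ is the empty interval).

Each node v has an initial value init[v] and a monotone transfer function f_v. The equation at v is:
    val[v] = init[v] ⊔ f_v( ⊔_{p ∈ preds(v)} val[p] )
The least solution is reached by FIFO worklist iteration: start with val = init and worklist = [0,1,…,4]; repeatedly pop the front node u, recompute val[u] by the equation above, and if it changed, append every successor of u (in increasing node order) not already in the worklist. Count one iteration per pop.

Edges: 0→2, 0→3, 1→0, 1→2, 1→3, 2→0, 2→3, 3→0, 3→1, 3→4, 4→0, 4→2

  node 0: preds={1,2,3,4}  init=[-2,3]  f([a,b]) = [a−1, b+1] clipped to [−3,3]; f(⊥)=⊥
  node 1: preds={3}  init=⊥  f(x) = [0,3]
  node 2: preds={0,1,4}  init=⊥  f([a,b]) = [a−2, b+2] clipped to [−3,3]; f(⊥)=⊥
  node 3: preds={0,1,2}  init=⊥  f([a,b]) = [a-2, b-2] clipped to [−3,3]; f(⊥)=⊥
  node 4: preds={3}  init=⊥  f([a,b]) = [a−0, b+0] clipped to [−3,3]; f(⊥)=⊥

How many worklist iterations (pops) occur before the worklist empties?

Iteration log — 9 steps:
  step 1. node 0  ⊔preds=⊥  new=[-2,3]  stable
  step 2. node 1  ⊔preds=⊥  new=[0,3]  old=⊥  +wl: 0
  step 3. node 2  ⊔preds=[-2,3]  new=[-3,3]  old=⊥  +wl: 
  step 4. node 3  ⊔preds=[-3,3]  new=[-3,1]  old=⊥  +wl: 1
  step 5. node 4  ⊔preds=[-3,1]  new=[-3,1]  old=⊥  +wl: 2
  step 6. node 0  ⊔preds=[-3,3]  new=[-3,3]  old=[-2,3]  +wl: 3
  step 7. node 1  ⊔preds=[-3,1]  new=[0,3]  stable
  step 8. node 2  ⊔preds=[-3,3]  new=[-3,3]  stable
  step 9. node 3  ⊔preds=[-3,3]  new=[-3,1]  stable

Least fixpoint reached:
  node 0: [-3,3]
  node 1: [0,3]
  node 2: [-3,3]
  node 3: [-3,1]
  node 4: [-3,1]

9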